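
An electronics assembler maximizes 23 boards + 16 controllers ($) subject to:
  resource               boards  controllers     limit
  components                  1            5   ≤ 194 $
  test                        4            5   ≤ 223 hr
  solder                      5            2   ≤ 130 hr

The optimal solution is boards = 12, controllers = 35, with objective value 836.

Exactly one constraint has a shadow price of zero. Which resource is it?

components: 187/194 (slack 7)
test: 223/223 (binding)
solder: 130/130 (binding)
By complementary slackness, a constraint with positive slack has shadow price 0 → components.

components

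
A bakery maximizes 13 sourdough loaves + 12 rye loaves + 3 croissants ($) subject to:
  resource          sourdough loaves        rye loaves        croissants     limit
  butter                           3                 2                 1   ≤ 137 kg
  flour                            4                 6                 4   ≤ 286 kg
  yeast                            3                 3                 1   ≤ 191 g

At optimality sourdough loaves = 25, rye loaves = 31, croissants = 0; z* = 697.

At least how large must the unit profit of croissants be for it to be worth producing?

Binding: butter and flour. Non-binding: yeast (23 unused).
By complementary slackness, y = 0 for the non-binding constraint.
Dual feasibility on the basic columns requires 3·y_butter + 4·y_flour = 13, 2·y_butter + 6·y_flour = 12.
Solving: y_butter = 3, y_flour = 1.
croissants enters the basis when its profit ≥ yᵀa₃ = 3·1 + 1·4 = 7.

7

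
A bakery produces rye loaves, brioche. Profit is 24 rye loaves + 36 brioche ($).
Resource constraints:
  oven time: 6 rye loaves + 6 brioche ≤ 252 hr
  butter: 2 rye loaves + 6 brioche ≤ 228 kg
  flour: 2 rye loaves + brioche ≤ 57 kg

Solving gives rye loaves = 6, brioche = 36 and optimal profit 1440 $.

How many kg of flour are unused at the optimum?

flour used = 2·6 + 1·36 = 48; slack = 57 − 48 = 9.

9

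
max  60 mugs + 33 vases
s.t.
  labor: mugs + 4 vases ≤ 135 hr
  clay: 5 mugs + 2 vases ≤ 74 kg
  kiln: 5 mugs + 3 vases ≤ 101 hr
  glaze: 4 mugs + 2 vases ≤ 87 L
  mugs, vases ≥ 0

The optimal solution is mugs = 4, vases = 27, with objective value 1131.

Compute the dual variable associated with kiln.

Binding: clay and kiln. Non-binding: labor (23 unused), glaze (17 unused).
Since labor, glaze are not tight, their duals are 0.
From A_Bᵀ y = c: 5·y_clay + 5·y_kiln = 60; 2·y_clay + 3·y_kiln = 33.
→ y_clay = 3 and y_kiln = 9.
Shadow price of kiln = 9.

9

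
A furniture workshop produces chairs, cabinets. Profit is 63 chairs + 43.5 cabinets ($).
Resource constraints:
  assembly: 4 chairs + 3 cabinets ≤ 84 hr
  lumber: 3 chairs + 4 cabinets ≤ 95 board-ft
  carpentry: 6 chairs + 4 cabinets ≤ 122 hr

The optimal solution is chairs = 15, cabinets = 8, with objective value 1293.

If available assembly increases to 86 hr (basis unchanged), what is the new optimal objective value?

Binding: assembly and carpentry. Non-binding: lumber (18 unused).
Slack constraints have shadow price 0 (complementary slackness).
From A_Bᵀ y = c: 4·y_assembly + 6·y_carpentry = 63; 3·y_assembly + 4·y_carpentry = 43.5.
→ y_assembly = 4.5 and y_carpentry = 7.5.
Δz = y_assembly·Δb = 4.5 × (2) = 9, so new z* = 1293 + 9 = 1302.

1302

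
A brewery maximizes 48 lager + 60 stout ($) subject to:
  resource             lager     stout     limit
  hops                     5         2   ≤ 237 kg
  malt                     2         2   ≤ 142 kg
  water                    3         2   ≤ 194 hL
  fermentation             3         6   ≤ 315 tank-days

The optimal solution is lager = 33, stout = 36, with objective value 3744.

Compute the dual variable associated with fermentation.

At the optimum: hops uses 237 of 237 (binding); malt uses 138 of 142 (slack = 4); water uses 171 of 194 (slack = 23); fermentation uses 315 of 315 (binding).
By complementary slackness, y = 0 for the non-binding constraints.
Dual feasibility on the basic columns requires 5·y_hops + 3·y_fermentation = 48, 2·y_hops + 6·y_fermentation = 60.
This yields shadow prices y_hops = 4.5, y_fermentation = 8.5.
Shadow price of fermentation = 8.5.

8.5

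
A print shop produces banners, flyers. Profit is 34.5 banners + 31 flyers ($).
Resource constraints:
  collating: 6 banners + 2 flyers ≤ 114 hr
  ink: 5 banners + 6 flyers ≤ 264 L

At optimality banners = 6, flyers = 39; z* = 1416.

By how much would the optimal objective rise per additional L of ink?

4.5

At the optimum: collating uses 114 of 114 (binding); ink uses 264 of 264 (binding).
From A_Bᵀ y = c: 6·y_collating + 5·y_ink = 34.5; 2·y_collating + 6·y_ink = 31.
→ y_collating = 2 and y_ink = 4.5.
Shadow price of ink = 4.5.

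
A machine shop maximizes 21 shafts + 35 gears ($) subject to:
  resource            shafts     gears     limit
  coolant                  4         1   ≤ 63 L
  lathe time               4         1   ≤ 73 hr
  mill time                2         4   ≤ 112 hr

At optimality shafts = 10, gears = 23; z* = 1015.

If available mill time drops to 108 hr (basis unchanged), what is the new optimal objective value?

At the optimum: coolant uses 63 of 63 (binding); lathe time uses 63 of 73 (slack = 10); mill time uses 112 of 112 (binding).
By complementary slackness, y = 0 for the non-binding constraint.
The binding rows give the dual system: 4·y_coolant + 2·y_mill time = 21 and 1·y_coolant + 4·y_mill time = 35.
→ y_coolant = 1 and y_mill time = 8.5.
Δz = y_mill time·Δb = 8.5 × (-4) = -34, so new z* = 1015 − 34 = 981.

981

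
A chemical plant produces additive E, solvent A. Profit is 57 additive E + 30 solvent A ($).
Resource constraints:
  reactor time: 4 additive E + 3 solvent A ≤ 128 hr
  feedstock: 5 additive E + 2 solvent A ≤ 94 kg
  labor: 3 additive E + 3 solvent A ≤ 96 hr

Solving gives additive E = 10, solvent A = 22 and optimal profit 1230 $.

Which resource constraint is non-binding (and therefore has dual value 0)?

reactor time: 106/128 (slack 22)
feedstock: 94/94 (binding)
labor: 96/96 (binding)
By complementary slackness, a constraint with positive slack has shadow price 0 → reactor time.

reactor time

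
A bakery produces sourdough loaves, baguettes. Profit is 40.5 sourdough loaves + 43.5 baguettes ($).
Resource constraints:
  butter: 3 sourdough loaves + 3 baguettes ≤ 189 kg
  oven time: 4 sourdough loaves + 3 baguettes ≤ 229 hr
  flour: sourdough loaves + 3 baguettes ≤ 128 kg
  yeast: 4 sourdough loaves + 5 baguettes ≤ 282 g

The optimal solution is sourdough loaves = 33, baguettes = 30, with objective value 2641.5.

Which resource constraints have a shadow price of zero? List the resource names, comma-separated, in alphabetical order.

butter: 189/189 (binding)
oven time: 222/229 (slack 7)
flour: 123/128 (slack 5)
yeast: 282/282 (binding)
By complementary slackness, a constraint with positive slack has shadow price 0 → flour, oven time.

flour, oven time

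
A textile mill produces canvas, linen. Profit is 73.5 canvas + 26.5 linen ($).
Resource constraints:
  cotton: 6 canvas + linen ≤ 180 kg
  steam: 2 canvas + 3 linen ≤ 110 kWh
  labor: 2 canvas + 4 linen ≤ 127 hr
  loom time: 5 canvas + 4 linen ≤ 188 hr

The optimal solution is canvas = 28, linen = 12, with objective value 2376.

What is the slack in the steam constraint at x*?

steam used = 2·28 + 3·12 = 92; slack = 110 − 92 = 18.

18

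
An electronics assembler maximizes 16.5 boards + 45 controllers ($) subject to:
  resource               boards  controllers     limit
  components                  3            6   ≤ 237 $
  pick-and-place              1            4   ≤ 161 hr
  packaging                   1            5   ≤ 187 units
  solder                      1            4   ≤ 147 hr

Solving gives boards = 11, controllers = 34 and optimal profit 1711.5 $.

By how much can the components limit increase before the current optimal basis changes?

Binding constraints: components, solder. The basis is B = [[3,6],[1,4]] with det 6.
Per unit increase in components, x* moves by d = (0.6667, -0.1667).
The basis stays optimal until controllers reaches 0; allowable increase = 204 $.

204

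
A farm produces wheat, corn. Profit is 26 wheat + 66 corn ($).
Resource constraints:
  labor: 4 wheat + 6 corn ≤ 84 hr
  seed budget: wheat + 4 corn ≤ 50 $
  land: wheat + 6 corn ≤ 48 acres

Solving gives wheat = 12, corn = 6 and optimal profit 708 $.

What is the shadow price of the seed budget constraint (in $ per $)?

0

At the optimum: labor uses 84 of 84 (binding); seed budget uses 36 of 50 (slack = 14); land uses 48 of 48 (binding).
Slack constraints have shadow price 0 (complementary slackness).
From A_Bᵀ y = c: 4·y_labor + 1·y_land = 26; 6·y_labor + 6·y_land = 66.
→ y_labor = 5 and y_land = 6.
Shadow price of seed budget = 0.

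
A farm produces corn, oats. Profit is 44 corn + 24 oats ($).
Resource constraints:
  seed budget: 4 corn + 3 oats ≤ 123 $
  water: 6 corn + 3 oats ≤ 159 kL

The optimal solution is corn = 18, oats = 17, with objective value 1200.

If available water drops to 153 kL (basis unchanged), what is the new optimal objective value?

At the optimum: seed budget uses 123 of 123 (binding); water uses 159 of 159 (binding).
The binding rows give the dual system: 4·y_seed budget + 6·y_water = 44 and 3·y_seed budget + 3·y_water = 24.
→ y_seed budget = 2 and y_water = 6.
Δz = y_water·Δb = 6 × (-6) = -36, so new z* = 1200 − 36 = 1164.

1164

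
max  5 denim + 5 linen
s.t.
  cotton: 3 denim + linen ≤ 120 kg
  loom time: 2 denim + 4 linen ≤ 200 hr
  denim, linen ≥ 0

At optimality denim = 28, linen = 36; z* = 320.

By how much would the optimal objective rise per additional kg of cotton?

1

Check each constraint at x*: cotton 120/120 (tight); loom time 200/200 (tight).
Dual feasibility on the basic columns requires 3·y_cotton + 2·y_loom time = 5, 1·y_cotton + 4·y_loom time = 5.
Solving: y_cotton = 1, y_loom time = 1.
Shadow price of cotton = 1.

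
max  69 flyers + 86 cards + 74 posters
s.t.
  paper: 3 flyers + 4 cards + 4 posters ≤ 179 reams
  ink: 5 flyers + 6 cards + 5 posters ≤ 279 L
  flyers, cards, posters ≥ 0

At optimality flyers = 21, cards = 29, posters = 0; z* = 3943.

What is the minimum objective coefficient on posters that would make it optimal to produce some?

77

Both paper and ink are binding at x*.
From A_Bᵀ y = c: 3·y_paper + 5·y_ink = 69; 4·y_paper + 6·y_ink = 86.
Solving: y_paper = 8, y_ink = 9.
posters enters the basis when its profit ≥ yᵀa₃ = 8·4 + 9·5 = 77.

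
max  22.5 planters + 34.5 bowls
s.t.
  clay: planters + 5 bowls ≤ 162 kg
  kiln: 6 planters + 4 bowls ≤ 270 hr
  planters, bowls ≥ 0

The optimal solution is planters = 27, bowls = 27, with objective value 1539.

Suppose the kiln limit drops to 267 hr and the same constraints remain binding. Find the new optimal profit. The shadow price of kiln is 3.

Δb = -3, so new z* = 1539 + (3)·(-3) = 1539 − 9 = 1530.

1530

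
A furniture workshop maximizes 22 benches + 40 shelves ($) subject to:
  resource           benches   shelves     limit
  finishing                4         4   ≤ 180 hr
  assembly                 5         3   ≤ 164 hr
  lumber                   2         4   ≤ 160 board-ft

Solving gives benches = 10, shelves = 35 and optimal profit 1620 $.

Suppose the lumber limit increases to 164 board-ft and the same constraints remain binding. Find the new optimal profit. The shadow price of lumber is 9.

1656

Δb = 4, so new z* = 1620 + (9)·(4) = 1620 + 36 = 1656.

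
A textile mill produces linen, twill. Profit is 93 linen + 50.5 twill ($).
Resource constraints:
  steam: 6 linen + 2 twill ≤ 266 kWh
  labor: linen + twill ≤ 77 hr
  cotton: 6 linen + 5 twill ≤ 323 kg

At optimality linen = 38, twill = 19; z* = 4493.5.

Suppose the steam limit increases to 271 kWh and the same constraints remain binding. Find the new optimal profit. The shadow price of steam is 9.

Δb = 5, so new z* = 4493.5 + (9)·(5) = 4493.5 + 45 = 4538.5.

4538.5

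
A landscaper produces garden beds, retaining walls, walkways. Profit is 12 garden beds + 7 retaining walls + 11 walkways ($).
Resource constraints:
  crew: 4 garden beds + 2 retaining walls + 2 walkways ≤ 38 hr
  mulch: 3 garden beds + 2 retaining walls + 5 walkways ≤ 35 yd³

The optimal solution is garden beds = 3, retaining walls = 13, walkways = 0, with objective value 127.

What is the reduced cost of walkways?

-2

Check each constraint at x*: crew 38/38 (tight); mulch 35/35 (tight).
Dual feasibility on the basic columns requires 4·y_crew + 3·y_mulch = 12, 2·y_crew + 2·y_mulch = 7.
→ y_crew = 1.5 and y_mulch = 2.
Reduced cost of walkways: c₃ − yᵀa₃ = 11 − (1.5·2 + 2·5) = 11 − 13 = -2.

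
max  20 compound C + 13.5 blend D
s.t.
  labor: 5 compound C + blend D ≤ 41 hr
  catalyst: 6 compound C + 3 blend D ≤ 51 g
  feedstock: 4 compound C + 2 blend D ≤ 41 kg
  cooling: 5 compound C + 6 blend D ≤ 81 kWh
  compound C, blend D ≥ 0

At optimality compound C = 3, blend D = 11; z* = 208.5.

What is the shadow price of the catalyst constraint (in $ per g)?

2.5

At the optimum: labor uses 26 of 41 (slack = 15); catalyst uses 51 of 51 (binding); feedstock uses 34 of 41 (slack = 7); cooling uses 81 of 81 (binding).
Since labor, feedstock are not tight, their duals are 0.
The binding rows give the dual system: 6·y_catalyst + 5·y_cooling = 20 and 3·y_catalyst + 6·y_cooling = 13.5.
Solving: y_catalyst = 2.5, y_cooling = 1.
Shadow price of catalyst = 2.5.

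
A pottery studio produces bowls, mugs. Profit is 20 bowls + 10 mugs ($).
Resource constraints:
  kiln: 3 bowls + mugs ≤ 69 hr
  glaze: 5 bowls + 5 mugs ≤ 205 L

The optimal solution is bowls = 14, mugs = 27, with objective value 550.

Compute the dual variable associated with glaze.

Check each constraint at x*: kiln 69/69 (tight); glaze 205/205 (tight).
The binding rows give the dual system: 3·y_kiln + 5·y_glaze = 20 and 1·y_kiln + 5·y_glaze = 10.
→ y_kiln = 5 and y_glaze = 1.
Shadow price of glaze = 1.

1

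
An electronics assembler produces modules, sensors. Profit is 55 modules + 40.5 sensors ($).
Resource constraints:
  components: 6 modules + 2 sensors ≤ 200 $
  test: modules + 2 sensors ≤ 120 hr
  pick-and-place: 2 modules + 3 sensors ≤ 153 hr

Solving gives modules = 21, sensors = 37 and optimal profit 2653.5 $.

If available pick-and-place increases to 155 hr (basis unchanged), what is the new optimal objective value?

Check each constraint at x*: components 200/200 (tight); test 95/120 (slack 25); pick-and-place 153/153 (tight).
Slack constraints have shadow price 0 (complementary slackness).
From A_Bᵀ y = c: 6·y_components + 2·y_pick-and-place = 55; 2·y_components + 3·y_pick-and-place = 40.5.
→ y_components = 6 and y_pick-and-place = 9.5.
Δz = y_pick-and-place·Δb = 9.5 × (2) = 19, so new z* = 2653.5 + 19 = 2672.5.

2672.5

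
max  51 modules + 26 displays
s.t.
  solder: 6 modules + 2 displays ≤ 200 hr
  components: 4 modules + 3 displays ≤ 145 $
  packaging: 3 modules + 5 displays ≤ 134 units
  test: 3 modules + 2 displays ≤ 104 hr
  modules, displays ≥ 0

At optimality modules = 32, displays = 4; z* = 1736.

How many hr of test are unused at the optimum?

0

test used = 3·32 + 2·4 = 104; slack = 104 − 104 = 0.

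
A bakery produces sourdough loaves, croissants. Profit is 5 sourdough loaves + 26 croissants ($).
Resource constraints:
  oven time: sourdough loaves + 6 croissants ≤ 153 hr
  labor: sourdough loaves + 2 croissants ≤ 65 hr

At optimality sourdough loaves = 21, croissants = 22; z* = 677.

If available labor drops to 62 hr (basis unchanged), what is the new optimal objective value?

Both oven time and labor are binding at x*.
From A_Bᵀ y = c: 1·y_oven time + 1·y_labor = 5; 6·y_oven time + 2·y_labor = 26.
Solving: y_oven time = 4, y_labor = 1.
Δz = y_labor·Δb = 1 × (-3) = -3, so new z* = 677 − 3 = 674.

674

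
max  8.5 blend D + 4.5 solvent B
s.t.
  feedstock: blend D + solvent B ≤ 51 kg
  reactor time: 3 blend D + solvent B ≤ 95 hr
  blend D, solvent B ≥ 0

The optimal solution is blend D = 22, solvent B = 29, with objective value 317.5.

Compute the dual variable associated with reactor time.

Check each constraint at x*: feedstock 51/51 (tight); reactor time 95/95 (tight).
Dual feasibility on the basic columns requires 1·y_feedstock + 3·y_reactor time = 8.5, 1·y_feedstock + 1·y_reactor time = 4.5.
This yields shadow prices y_feedstock = 2.5, y_reactor time = 2.
Shadow price of reactor time = 2.

2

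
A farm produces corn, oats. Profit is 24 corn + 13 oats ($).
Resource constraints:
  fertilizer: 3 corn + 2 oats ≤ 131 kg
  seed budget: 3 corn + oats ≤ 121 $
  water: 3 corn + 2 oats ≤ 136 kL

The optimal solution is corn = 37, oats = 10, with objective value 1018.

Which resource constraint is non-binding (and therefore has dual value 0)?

fertilizer: 131/131 (binding)
seed budget: 121/121 (binding)
water: 131/136 (slack 5)
By complementary slackness, a constraint with positive slack has shadow price 0 → water.

water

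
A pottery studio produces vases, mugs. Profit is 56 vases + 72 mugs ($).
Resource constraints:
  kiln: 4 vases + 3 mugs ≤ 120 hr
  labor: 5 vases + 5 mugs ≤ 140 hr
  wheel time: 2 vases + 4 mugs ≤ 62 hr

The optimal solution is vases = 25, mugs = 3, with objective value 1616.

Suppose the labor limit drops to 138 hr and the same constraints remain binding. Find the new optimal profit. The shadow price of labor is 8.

Δb = -2, so new z* = 1616 + (8)·(-2) = 1616 − 16 = 1600.

1600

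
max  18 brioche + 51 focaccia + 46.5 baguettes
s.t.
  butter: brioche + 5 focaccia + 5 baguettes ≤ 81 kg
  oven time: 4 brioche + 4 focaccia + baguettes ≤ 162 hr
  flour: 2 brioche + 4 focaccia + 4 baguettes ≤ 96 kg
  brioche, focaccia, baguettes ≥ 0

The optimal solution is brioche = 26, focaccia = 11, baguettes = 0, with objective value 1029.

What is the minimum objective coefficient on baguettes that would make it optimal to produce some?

51

At the optimum: butter uses 81 of 81 (binding); oven time uses 148 of 162 (slack = 14); flour uses 96 of 96 (binding).
Slack constraints have shadow price 0 (complementary slackness).
From A_Bᵀ y = c: 1·y_butter + 2·y_flour = 18; 5·y_butter + 4·y_flour = 51.
Solving: y_butter = 5, y_flour = 6.5.
baguettes enters the basis when its profit ≥ yᵀa₃ = 5·5 + 6.5·4 = 51.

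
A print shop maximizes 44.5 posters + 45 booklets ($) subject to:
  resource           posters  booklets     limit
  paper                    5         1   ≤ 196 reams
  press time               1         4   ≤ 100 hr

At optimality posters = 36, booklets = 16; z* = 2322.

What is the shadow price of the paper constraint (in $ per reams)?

Check each constraint at x*: paper 196/196 (tight); press time 100/100 (tight).
The binding rows give the dual system: 5·y_paper + 1·y_press time = 44.5 and 1·y_paper + 4·y_press time = 45.
→ y_paper = 7 and y_press time = 9.5.
Shadow price of paper = 7.

7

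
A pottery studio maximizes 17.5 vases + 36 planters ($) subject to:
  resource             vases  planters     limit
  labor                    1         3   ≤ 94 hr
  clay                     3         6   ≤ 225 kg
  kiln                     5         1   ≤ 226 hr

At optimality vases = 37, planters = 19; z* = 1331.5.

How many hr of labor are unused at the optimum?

0

labor used = 1·37 + 3·19 = 94; slack = 94 − 94 = 0.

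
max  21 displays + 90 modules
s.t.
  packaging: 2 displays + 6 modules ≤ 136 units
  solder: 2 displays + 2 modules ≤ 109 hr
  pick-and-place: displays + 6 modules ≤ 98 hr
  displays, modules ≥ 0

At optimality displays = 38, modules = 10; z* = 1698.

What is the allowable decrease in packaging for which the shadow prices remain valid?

Binding constraints: packaging, pick-and-place. The basis is B = [[2,6],[1,6]] with det 6.
Per unit decrease in packaging, x* moves by d = (-1, 0.1667).
The basis stays optimal until displays reaches 0; allowable decrease = 38 units.

38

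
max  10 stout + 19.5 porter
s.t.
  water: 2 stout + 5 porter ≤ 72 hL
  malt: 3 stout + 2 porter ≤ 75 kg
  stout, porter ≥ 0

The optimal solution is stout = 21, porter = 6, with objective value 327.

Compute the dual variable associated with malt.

1

At the optimum: water uses 72 of 72 (binding); malt uses 75 of 75 (binding).
From A_Bᵀ y = c: 2·y_water + 3·y_malt = 10; 5·y_water + 2·y_malt = 19.5.
→ y_water = 3.5 and y_malt = 1.
Shadow price of malt = 1.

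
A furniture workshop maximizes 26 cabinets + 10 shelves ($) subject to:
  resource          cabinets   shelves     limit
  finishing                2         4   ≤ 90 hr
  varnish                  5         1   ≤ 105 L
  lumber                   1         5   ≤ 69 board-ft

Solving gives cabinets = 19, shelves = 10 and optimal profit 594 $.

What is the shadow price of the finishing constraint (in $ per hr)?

0

Binding: varnish and lumber. Non-binding: finishing (12 unused).
Since finishing is not tight, its dual is 0.
Dual feasibility on the basic columns requires 5·y_varnish + 1·y_lumber = 26, 1·y_varnish + 5·y_lumber = 10.
This yields shadow prices y_varnish = 5, y_lumber = 1.
Shadow price of finishing = 0.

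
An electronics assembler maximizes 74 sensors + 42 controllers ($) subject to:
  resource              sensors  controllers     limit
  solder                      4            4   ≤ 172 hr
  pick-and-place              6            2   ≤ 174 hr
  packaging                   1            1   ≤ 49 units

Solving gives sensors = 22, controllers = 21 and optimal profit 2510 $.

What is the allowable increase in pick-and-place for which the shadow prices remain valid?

84

Binding constraints: solder, pick-and-place. The basis is B = [[4,4],[6,2]] with det -16.
Per unit increase in pick-and-place, x* moves by d = (0.25, -0.25).
The basis stays optimal until controllers reaches 0; allowable increase = 84 hr.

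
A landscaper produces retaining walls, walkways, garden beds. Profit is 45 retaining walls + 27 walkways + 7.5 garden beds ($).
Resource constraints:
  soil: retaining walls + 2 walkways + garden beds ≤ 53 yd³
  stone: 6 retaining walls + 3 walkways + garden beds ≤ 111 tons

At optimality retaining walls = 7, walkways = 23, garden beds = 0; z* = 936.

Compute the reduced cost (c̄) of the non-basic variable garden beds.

Check each constraint at x*: soil 53/53 (tight); stone 111/111 (tight).
Dual feasibility on the basic columns requires 1·y_soil + 6·y_stone = 45, 2·y_soil + 3·y_stone = 27.
This yields shadow prices y_soil = 3, y_stone = 7.
Reduced cost of garden beds: c₃ − yᵀa₃ = 7.5 − (3·1 + 7·1) = 7.5 − 10 = -2.5.

-2.5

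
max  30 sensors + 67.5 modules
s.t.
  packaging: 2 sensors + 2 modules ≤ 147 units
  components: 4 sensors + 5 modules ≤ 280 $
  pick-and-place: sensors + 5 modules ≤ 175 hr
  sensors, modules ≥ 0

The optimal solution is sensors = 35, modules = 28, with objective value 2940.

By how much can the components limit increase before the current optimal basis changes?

39.375

Binding constraints: components, pick-and-place. The basis is B = [[4,5],[1,5]] with det 15.
Per unit increase in components, x* moves by d = (0.3333, -0.0667).
The basis stays optimal until packaging becomes binding; allowable increase = 39.375 $.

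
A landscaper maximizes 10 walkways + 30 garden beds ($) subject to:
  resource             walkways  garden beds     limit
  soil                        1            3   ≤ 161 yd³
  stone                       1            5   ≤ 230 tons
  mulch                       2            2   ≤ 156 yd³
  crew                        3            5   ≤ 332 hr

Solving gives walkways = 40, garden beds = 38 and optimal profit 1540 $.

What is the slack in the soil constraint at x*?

7

soil used = 1·40 + 3·38 = 154; slack = 161 − 154 = 7.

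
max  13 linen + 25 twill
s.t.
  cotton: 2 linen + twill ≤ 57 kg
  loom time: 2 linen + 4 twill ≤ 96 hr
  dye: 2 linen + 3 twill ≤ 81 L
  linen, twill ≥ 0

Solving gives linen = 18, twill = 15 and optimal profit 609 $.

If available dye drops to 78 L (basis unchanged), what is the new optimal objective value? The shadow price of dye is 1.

606

Δb = -3, so new z* = 609 + (1)·(-3) = 609 − 3 = 606.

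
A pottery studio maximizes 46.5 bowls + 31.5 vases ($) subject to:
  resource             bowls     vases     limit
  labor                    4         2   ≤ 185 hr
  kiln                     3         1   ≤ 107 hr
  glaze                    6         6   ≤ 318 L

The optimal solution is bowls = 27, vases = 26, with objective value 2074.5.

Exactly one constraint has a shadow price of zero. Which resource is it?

labor

labor: 160/185 (slack 25)
kiln: 107/107 (binding)
glaze: 318/318 (binding)
By complementary slackness, a constraint with positive slack has shadow price 0 → labor.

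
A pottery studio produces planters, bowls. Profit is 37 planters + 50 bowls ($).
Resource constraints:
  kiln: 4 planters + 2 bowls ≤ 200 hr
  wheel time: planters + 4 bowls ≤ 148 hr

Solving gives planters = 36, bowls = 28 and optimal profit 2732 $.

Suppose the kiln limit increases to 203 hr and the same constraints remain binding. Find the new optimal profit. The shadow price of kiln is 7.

2753

Δb = 3, so new z* = 2732 + (7)·(3) = 2732 + 21 = 2753.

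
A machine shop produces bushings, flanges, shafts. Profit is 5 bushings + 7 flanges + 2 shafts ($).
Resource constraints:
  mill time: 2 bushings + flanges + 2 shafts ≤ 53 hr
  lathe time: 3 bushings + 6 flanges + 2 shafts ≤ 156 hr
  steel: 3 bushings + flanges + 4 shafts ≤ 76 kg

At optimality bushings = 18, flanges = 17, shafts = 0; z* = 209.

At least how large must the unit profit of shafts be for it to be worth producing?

Binding: mill time and lathe time. Non-binding: steel (5 unused).
Since steel is not tight, its dual is 0.
Dual feasibility on the basic columns requires 2·y_mill time + 3·y_lathe time = 5, 1·y_mill time + 6·y_lathe time = 7.
Solving: y_mill time = 1, y_lathe time = 1.
shafts enters the basis when its profit ≥ yᵀa₃ = 1·2 + 1·2 = 4.

4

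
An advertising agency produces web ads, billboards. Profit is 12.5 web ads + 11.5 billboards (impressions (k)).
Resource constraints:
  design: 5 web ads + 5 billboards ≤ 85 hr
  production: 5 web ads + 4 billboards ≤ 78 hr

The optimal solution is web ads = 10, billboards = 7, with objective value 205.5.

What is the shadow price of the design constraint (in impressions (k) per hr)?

At the optimum: design uses 85 of 85 (binding); production uses 78 of 78 (binding).
From A_Bᵀ y = c: 5·y_design + 5·y_production = 12.5; 5·y_design + 4·y_production = 11.5.
This yields shadow prices y_design = 1.5, y_production = 1.
Shadow price of design = 1.5.

1.5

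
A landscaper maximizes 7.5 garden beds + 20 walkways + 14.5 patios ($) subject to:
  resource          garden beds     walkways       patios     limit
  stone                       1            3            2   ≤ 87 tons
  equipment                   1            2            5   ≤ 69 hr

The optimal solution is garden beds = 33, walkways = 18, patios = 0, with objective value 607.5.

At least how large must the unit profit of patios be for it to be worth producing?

22.5

Both stone and equipment are binding at x*.
Dual feasibility on the basic columns requires 1·y_stone + 1·y_equipment = 7.5, 3·y_stone + 2·y_equipment = 20.
This yields shadow prices y_stone = 5, y_equipment = 2.5.
patios enters the basis when its profit ≥ yᵀa₃ = 5·2 + 2.5·5 = 22.5.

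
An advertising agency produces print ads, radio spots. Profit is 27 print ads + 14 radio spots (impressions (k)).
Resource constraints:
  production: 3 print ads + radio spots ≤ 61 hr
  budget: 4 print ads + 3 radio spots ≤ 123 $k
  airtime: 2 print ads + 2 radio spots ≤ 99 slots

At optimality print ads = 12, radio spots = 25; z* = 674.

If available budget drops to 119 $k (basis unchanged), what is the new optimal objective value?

At the optimum: production uses 61 of 61 (binding); budget uses 123 of 123 (binding); airtime uses 74 of 99 (slack = 25).
Since airtime is not tight, its dual is 0.
The binding rows give the dual system: 3·y_production + 4·y_budget = 27 and 1·y_production + 3·y_budget = 14.
This yields shadow prices y_production = 5, y_budget = 3.
Δz = y_budget·Δb = 3 × (-4) = -12, so new z* = 674 − 12 = 662.

662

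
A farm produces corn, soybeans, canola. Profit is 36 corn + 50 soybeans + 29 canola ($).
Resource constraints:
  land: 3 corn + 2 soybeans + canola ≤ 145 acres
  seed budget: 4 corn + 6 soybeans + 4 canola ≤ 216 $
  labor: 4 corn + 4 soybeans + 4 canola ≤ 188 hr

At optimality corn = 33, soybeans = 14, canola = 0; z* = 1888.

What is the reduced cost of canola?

-7

Binding: seed budget and labor. Non-binding: land (18 unused).
Since land is not tight, its dual is 0.
From A_Bᵀ y = c: 4·y_seed budget + 4·y_labor = 36; 6·y_seed budget + 4·y_labor = 50.
→ y_seed budget = 7 and y_labor = 2.
Reduced cost of canola: c₃ − yᵀa₃ = 29 − (7·4 + 2·4) = 29 − 36 = -7.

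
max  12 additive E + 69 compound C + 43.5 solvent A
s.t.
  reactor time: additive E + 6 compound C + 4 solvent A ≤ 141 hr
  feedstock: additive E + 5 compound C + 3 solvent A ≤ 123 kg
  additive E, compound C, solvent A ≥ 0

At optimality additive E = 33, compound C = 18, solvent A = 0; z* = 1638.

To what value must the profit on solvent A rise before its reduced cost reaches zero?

45

At the optimum: reactor time uses 141 of 141 (binding); feedstock uses 123 of 123 (binding).
Dual feasibility on the basic columns requires 1·y_reactor time + 1·y_feedstock = 12, 6·y_reactor time + 5·y_feedstock = 69.
→ y_reactor time = 9 and y_feedstock = 3.
solvent A enters the basis when its profit ≥ yᵀa₃ = 9·4 + 3·3 = 45.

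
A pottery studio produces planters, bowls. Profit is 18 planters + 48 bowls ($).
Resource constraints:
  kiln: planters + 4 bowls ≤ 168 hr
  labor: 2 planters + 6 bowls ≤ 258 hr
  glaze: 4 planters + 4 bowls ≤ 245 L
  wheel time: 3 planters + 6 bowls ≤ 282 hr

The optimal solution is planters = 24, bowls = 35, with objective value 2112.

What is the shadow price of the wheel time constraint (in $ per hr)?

Check each constraint at x*: kiln 164/168 (slack 4); labor 258/258 (tight); glaze 236/245 (slack 9); wheel time 282/282 (tight).
Slack constraints have shadow price 0 (complementary slackness).
From A_Bᵀ y = c: 2·y_labor + 3·y_wheel time = 18; 6·y_labor + 6·y_wheel time = 48.
Solving: y_labor = 6, y_wheel time = 2.
Shadow price of wheel time = 2.

2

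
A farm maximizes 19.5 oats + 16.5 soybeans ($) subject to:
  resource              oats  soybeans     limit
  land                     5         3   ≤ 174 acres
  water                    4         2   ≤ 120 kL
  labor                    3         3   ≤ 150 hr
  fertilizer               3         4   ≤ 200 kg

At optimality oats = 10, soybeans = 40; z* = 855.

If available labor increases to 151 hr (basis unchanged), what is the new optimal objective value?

At the optimum: land uses 170 of 174 (slack = 4); water uses 120 of 120 (binding); labor uses 150 of 150 (binding); fertilizer uses 190 of 200 (slack = 10).
By complementary slackness, y = 0 for the non-binding constraints.
The binding rows give the dual system: 4·y_water + 3·y_labor = 19.5 and 2·y_water + 3·y_labor = 16.5.
→ y_water = 1.5 and y_labor = 4.5.
Δz = y_labor·Δb = 4.5 × (1) = 4.5, so new z* = 855 + 4.5 = 859.5.

859.5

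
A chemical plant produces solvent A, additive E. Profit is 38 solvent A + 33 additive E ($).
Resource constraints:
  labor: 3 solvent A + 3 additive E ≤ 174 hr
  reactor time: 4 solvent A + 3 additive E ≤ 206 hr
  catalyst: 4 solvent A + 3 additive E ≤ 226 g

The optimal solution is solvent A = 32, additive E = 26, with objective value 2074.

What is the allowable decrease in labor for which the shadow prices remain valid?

Binding constraints: labor, reactor time. The basis is B = [[3,3],[4,3]] with det -3.
Per unit decrease in labor, x* moves by d = (1, -1.3333).
The basis stays optimal until additive E reaches 0; allowable decrease = 19.5 hr.

19.5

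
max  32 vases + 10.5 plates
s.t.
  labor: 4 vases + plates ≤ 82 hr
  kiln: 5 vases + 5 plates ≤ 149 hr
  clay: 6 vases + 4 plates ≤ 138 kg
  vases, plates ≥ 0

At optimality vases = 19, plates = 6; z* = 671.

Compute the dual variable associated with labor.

At the optimum: labor uses 82 of 82 (binding); kiln uses 125 of 149 (slack = 24); clay uses 138 of 138 (binding).
By complementary slackness, y = 0 for the non-binding constraint.
The binding rows give the dual system: 4·y_labor + 6·y_clay = 32 and 1·y_labor + 4·y_clay = 10.5.
Solving: y_labor = 6.5, y_clay = 1.
Shadow price of labor = 6.5.

6.5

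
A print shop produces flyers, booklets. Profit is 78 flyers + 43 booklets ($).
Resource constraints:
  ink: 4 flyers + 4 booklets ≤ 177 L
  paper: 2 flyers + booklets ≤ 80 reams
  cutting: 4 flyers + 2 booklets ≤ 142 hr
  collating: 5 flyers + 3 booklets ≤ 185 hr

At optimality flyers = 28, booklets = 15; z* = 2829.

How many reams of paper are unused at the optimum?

paper used = 2·28 + 1·15 = 71; slack = 80 − 71 = 9.

9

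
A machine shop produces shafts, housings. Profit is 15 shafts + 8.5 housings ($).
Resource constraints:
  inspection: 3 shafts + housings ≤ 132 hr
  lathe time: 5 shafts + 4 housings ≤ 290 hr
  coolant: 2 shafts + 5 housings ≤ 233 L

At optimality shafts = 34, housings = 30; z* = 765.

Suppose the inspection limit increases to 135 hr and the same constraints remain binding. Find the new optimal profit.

772.5

At the optimum: inspection uses 132 of 132 (binding); lathe time uses 290 of 290 (binding); coolant uses 218 of 233 (slack = 15).
Slack constraints have shadow price 0 (complementary slackness).
From A_Bᵀ y = c: 3·y_inspection + 5·y_lathe time = 15; 1·y_inspection + 4·y_lathe time = 8.5.
→ y_inspection = 2.5 and y_lathe time = 1.5.
Δz = y_inspection·Δb = 2.5 × (3) = 7.5, so new z* = 765 + 7.5 = 772.5.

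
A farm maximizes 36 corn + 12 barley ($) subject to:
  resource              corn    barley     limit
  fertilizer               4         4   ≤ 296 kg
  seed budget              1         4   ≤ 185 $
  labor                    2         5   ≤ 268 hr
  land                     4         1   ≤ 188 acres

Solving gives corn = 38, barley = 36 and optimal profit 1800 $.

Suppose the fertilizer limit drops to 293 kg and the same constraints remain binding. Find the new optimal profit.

1797

Binding: fertilizer and land. Non-binding: seed budget (3 unused), labor (12 unused).
By complementary slackness, y = 0 for the non-binding constraints.
The binding rows give the dual system: 4·y_fertilizer + 4·y_land = 36 and 4·y_fertilizer + 1·y_land = 12.
This yields shadow prices y_fertilizer = 1, y_land = 8.
Δz = y_fertilizer·Δb = 1 × (-3) = -3, so new z* = 1800 − 3 = 1797.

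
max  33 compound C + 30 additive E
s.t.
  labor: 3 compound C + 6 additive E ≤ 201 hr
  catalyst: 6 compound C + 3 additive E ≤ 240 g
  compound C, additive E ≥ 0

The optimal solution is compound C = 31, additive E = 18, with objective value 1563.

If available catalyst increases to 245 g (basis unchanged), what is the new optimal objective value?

1583

Both labor and catalyst are binding at x*.
The binding rows give the dual system: 3·y_labor + 6·y_catalyst = 33 and 6·y_labor + 3·y_catalyst = 30.
This yields shadow prices y_labor = 3, y_catalyst = 4.
Δz = y_catalyst·Δb = 4 × (5) = 20, so new z* = 1563 + 20 = 1583.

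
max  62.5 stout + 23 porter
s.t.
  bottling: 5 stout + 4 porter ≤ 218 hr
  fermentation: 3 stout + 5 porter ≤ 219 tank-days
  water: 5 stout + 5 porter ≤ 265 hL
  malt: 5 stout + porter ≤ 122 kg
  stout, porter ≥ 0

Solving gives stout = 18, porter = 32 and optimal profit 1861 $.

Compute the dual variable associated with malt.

9

Check each constraint at x*: bottling 218/218 (tight); fermentation 214/219 (slack 5); water 250/265 (slack 15); malt 122/122 (tight).
Slack constraints have shadow price 0 (complementary slackness).
The binding rows give the dual system: 5·y_bottling + 5·y_malt = 62.5 and 4·y_bottling + 1·y_malt = 23.
This yields shadow prices y_bottling = 3.5, y_malt = 9.
Shadow price of malt = 9.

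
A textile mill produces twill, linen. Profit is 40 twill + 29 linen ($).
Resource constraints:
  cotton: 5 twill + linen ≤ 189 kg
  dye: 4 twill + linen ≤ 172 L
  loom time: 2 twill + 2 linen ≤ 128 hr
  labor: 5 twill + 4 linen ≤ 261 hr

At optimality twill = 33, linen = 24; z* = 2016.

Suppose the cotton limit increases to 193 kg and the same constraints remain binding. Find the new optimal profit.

Binding: cotton and labor. Non-binding: dye (16 unused), loom time (14 unused).
Since dye, loom time are not tight, their duals are 0.
Dual feasibility on the basic columns requires 5·y_cotton + 5·y_labor = 40, 1·y_cotton + 4·y_labor = 29.
→ y_cotton = 1 and y_labor = 7.
Δz = y_cotton·Δb = 1 × (4) = 4, so new z* = 2016 + 4 = 2020.

2020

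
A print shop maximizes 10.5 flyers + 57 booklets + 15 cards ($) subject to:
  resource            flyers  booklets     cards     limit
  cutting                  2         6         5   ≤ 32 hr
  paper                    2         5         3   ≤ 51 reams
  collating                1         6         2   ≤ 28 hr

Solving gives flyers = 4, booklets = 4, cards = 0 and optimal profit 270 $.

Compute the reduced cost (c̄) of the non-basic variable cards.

-7

At the optimum: cutting uses 32 of 32 (binding); paper uses 28 of 51 (slack = 23); collating uses 28 of 28 (binding).
By complementary slackness, y = 0 for the non-binding constraint.
The binding rows give the dual system: 2·y_cutting + 1·y_collating = 10.5 and 6·y_cutting + 6·y_collating = 57.
This yields shadow prices y_cutting = 1, y_collating = 8.5.
Reduced cost of cards: c₃ − yᵀa₃ = 15 − (1·5 + 8.5·2) = 15 − 22 = -7.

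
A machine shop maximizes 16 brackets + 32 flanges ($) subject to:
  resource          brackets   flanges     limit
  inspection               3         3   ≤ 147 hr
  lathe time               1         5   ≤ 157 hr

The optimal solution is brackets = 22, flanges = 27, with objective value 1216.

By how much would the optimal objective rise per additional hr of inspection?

Check each constraint at x*: inspection 147/147 (tight); lathe time 157/157 (tight).
Dual feasibility on the basic columns requires 3·y_inspection + 1·y_lathe time = 16, 3·y_inspection + 5·y_lathe time = 32.
This yields shadow prices y_inspection = 4, y_lathe time = 4.
Shadow price of inspection = 4.

4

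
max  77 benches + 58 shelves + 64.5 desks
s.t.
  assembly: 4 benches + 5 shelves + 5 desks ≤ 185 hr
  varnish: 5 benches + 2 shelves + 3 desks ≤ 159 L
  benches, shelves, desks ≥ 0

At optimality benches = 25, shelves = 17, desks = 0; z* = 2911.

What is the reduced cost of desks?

-2.5

Check each constraint at x*: assembly 185/185 (tight); varnish 159/159 (tight).
From A_Bᵀ y = c: 4·y_assembly + 5·y_varnish = 77; 5·y_assembly + 2·y_varnish = 58.
Solving: y_assembly = 8, y_varnish = 9.
Reduced cost of desks: c₃ − yᵀa₃ = 64.5 − (8·5 + 9·3) = 64.5 − 67 = -2.5.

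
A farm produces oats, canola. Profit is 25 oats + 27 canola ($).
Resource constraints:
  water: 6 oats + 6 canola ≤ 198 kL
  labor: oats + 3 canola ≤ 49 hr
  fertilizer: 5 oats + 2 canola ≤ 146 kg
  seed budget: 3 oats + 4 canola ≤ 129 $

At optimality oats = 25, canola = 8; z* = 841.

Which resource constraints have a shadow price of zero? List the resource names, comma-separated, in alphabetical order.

water: 198/198 (binding)
labor: 49/49 (binding)
fertilizer: 141/146 (slack 5)
seed budget: 107/129 (slack 22)
By complementary slackness, a constraint with positive slack has shadow price 0 → fertilizer, seed budget.

fertilizer, seed budget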